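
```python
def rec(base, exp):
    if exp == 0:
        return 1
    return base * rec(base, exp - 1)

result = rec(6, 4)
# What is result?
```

rec(6, 4) = 6 * 6 * 6 * 6 = 1296

Answer: 1296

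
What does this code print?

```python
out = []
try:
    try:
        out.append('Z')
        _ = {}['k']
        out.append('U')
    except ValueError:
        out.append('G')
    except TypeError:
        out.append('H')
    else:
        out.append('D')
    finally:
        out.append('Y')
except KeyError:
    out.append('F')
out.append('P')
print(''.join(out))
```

Execution trace: 'Z' (try body) → 'Y' (finally) → 'F' (outer except KeyError) → 'P' (after the try/except). Output: ZYFP

Answer: ZYFP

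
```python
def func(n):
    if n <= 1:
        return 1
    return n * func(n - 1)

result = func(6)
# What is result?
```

func(6) = 6 * 5 * 4 * 3 * 2 * 1 = 720

Answer: 720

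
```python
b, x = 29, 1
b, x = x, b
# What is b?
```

Trace:
`b, x = 29, 1` → b = 29; x = 1
`b, x = x, b` → b = 1; x = 29
So b = 1

Answer: 1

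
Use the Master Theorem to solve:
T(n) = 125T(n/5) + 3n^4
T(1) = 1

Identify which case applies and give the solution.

a=125, b=5, f(n)=3n^4. log_5(125) = 3. Since c=4 > 3 and the regularity condition holds (125(n/5)^4 = (125/5^4)n^4 with 125/5^4 < 1), Case 3 applies: T(n) = Θ(f(n)) = O(n^4).

Answer: O(n^4) - Case 3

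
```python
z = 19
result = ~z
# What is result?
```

Trace:
`z = 19` → z = 19
`result = ~z` → result = -20
So result = -20

Answer: -20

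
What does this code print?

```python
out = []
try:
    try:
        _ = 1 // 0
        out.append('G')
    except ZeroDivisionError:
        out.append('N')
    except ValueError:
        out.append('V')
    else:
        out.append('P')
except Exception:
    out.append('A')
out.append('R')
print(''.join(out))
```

Execution trace: 'N' (inner except ZeroDivisionError) → 'R' (after the try/except). Output: NR

Answer: NR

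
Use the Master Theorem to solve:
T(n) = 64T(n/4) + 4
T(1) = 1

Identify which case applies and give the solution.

a=64, b=4, f(n)=4. log_4(64) = 3. Since c=0 < 3, Case 1 applies: T(n) = Θ(n^log_b(a)) = O(n^3).

Answer: O(n^3) - Case 1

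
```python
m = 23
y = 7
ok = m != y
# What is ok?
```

Trace:
`m = 23` → m = 23
`y = 7` → y = 7
`ok = m != y` → ok = True
So ok = True

Answer: True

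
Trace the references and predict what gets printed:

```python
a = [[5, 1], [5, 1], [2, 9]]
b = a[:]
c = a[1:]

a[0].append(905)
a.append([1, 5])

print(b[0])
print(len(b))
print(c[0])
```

Key concept: slice with nested mutation.
Step by step:
`a = [[5, 1], [5, 1], [2, 9]]` → a = [[5, 1], [5, 1], [2, 9]]
`b = a[:]` → b = [[5, 1], [5, 1], [2, 9]]
`c = a[1:]` → c = [[5, 1], [2, 9]]
`a[0].append(905)` → a = [[5, 1, 905], [5, 1], [2, 9]]; b = [[5, 1, 905], [5, 1], [2, 9]]
`a.append([1, 5])` → a = [[5, 1, 905], [5, 1], [2, 9], [1, 5]]
`print(b[0])` → prints [5, 1, 905]
`print(len(b))` → prints 3
`print(c[0])` → prints [5, 1]

Answer:
[5, 1, 905]
3
[5, 1]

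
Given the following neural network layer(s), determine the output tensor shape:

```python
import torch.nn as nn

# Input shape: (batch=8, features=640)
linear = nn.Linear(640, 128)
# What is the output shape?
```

Input: (8, 640) -> Output: (8, 128)

Answer: (8, 128)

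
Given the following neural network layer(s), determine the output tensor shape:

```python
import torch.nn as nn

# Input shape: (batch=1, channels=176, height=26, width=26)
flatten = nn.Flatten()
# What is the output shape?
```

Input: (1, 176, 26, 26) -> Output: (1, 118976)

Answer: (1, 118976)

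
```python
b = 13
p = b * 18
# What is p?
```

Trace:
`b = 13` → b = 13
`p = b * 18` → p = 234
So p = 234

Answer: 234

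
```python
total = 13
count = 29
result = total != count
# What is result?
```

Trace:
`total = 13` → total = 13
`count = 29` → count = 29
`result = total != count` → result = True
So result = True

Answer: True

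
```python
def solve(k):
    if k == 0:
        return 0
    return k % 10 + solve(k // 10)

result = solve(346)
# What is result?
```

Sum of digits of 346: 6 + 4 + 3 = 13

Answer: 13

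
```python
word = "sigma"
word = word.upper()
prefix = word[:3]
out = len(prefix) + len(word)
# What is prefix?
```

Trace:
`word = "sigma"` → word = 'sigma'
`word = word.upper()` → word = 'SIGMA'
`prefix = word[:3]` → prefix = 'SIG'
`out = len(prefix) + len(word)` → out = 8
So prefix = 'SIG'

Answer: 'SIG'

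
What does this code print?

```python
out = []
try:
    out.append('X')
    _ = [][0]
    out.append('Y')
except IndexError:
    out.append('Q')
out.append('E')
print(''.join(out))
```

Execution trace: 'X' (try body) → 'Q' (except IndexError) → 'E' (after the try/except). Output: XQE

Answer: XQE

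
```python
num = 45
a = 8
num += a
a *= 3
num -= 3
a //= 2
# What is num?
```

Trace:
`num = 45` → num = 45
`a = 8` → a = 8
`num += a` → num = 53
`a *= 3` → a = 24
`num -= 3` → num = 50
`a //= 2` → a = 12
So num = 50

Answer: 50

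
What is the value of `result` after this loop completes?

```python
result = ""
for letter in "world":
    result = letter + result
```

Reverse 'world'
`result` takes the values: "" → "w" → "ow" → "row" → "lrow" → "dlrow"

Answer: "dlrow"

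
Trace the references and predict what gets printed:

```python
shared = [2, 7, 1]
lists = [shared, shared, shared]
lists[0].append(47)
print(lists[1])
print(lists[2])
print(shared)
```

Key concept: list of same reference.
Step by step:
`shared = [2, 7, 1]` → shared = [2, 7, 1]
`lists = [shared, shared, shared]` → lists = [[2, 7, 1], [2, 7, 1], [2, 7, 1]]
`lists[0].append(47)` → shared = [2, 7, 1, 47]; lists = [[2, 7, 1, 47], [2, 7, 1, 47], [2, 7, 1, 47]]
`print(lists[1])` → prints [2, 7, 1, 47]
`print(lists[2])` → prints [2, 7, 1, 47]
`print(shared)` → prints [2, 7, 1, 47]

Answer:
[2, 7, 1, 47]
[2, 7, 1, 47]
[2, 7, 1, 47]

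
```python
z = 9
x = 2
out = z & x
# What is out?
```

Trace:
`z = 9` → z = 9
`x = 2` → x = 2
`out = z & x` → out = 0
So out = 0

Answer: 0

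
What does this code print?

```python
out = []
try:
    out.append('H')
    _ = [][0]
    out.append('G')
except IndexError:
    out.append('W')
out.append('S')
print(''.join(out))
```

Execution trace: 'H' (try body) → 'W' (except IndexError) → 'S' (after the try/except). Output: HWS

Answer: HWS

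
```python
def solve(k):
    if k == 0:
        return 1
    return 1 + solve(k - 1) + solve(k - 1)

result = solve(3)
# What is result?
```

solve(k) = 1 + 2·solve(k-1), solve(0)=1. Closed form: (1+1)·2^3 - 1 = 15.

Answer: 15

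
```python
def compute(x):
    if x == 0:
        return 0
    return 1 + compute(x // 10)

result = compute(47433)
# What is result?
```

Count of digits of 47433: 5

Answer: 5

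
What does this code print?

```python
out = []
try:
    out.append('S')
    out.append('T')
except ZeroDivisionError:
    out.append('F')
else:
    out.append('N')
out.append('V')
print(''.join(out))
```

Execution trace: 'S' (try body) → 'T' (try body, no exception) → 'N' (else) → 'V' (after the try/except). Output: STNV

Answer: STNV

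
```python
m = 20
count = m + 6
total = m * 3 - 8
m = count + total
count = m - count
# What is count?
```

Trace:
`m = 20` → m = 20
`count = m + 6` → count = 26
`total = m * 3 - 8` → total = 52
`m = count + total` → m = 78
`count = m - count` → count = 52
So count = 52

Answer: 52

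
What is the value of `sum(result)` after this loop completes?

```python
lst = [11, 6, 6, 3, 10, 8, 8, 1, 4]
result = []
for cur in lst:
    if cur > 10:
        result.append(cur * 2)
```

Sum of doubled values > 10
`result` takes the values: [] → [22]
So `sum(result)` = 22

Answer: 22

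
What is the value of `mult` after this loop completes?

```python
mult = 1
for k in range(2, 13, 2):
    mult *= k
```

Product of even numbers 2 to 12
`mult` takes the values: 1 → 2 → 8 → 48 → 384 → 3840 → 46080

Answer: 46080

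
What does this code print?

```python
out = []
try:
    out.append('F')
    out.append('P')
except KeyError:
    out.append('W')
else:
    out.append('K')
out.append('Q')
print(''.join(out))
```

Execution trace: 'F' (try body) → 'P' (try body, no exception) → 'K' (else) → 'Q' (after the try/except). Output: FPKQ

Answer: FPKQ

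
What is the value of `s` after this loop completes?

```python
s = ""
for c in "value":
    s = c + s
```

Reverse 'value'
`s` takes the values: "" → "v" → "av" → "lav" → "ulav" → "eulav"

Answer: "eulav"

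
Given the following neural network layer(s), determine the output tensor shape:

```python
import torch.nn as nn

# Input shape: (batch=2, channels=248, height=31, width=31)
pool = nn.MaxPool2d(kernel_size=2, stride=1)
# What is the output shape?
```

Input: (2, 248, 31, 31) -> Output: (2, 248, 30, 30)

Answer: (2, 248, 30, 30)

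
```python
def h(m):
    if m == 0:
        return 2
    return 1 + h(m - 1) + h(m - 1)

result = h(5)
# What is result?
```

h(m) = 1 + 2·h(m-1), h(0)=2. Closed form: (2+1)·2^5 - 1 = 95.

Answer: 95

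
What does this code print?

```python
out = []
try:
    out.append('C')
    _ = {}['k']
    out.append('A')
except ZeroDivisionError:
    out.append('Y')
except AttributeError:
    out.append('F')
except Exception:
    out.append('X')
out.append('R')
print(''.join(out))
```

Execution trace: 'C' (try body) → 'X' (except Exception) → 'R' (after the try/except). Output: CXR

Answer: CXR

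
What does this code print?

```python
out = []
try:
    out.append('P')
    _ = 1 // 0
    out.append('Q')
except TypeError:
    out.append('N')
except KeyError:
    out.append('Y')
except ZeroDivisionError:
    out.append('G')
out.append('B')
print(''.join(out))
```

Execution trace: 'P' (try body) → 'G' (except ZeroDivisionError) → 'B' (after the try/except). Output: PGB

Answer: PGB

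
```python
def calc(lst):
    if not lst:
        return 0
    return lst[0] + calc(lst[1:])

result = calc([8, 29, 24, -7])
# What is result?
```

8 + 29 + 24 + (-7) + 0 = 54

Answer: 54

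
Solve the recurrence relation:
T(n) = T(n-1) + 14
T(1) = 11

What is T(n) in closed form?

Unrolling: T(n) = T(1) + 14·(n-1) = 11 + 14(n-1) = 14n - 3.

Answer: T(n) = 14n - 3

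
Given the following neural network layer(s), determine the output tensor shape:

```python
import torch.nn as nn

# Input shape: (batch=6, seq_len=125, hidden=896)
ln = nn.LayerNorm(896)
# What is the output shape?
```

Input: (6, 125, 896) -> Output: (6, 125, 896)

Answer: (6, 125, 896)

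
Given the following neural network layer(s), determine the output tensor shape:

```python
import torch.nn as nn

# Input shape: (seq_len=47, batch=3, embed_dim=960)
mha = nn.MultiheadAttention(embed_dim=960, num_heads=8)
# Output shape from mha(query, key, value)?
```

Input: (47, 3, 960) -> Output: (47, 3, 960)

Answer: (47, 3, 960)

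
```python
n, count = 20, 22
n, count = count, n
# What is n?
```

Trace:
`n, count = 20, 22` → n = 20; count = 22
`n, count = count, n` → n = 22; count = 20
So n = 22

Answer: 22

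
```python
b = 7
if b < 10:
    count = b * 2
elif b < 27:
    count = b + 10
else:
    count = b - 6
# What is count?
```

Trace:
`b = 7` → b = 7
`if b < 10: ...` → b < 10 is True → count = 14
So count = 14

Answer: 14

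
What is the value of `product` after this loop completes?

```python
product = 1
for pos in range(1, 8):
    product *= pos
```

7! = 5040
`product` takes the values: 1 → 2 → 6 → 24 → 120 → 720 → 5040

Answer: 5040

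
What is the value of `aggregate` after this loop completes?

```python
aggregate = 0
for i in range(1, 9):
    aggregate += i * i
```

Sum of squares 1² to 8² = 204
`aggregate` takes the values: 0 → 1 → 5 → 14 → 30 → 55 → 91 → 140 → 204

Answer: 204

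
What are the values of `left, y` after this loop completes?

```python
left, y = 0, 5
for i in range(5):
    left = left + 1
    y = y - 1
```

left goes 0→5, y goes 5→0
`left, y` takes the values: (0, 5) → (1, 5) → (1, 4) → (2, 4) → (2, 3) → (3, 3) → (3, 2) → (4, 2) → (4, 1) → (5, 1) → (5, 0)

Answer: 5, 0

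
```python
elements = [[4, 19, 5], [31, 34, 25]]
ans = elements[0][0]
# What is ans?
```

Trace:
`elements = [[4, 19, 5], [31, 34, 25]]` → elements = [[4, 19, 5], [31, 34, 25]]
`ans = elements[0][0]` → ans = 4
So ans = 4

Answer: 4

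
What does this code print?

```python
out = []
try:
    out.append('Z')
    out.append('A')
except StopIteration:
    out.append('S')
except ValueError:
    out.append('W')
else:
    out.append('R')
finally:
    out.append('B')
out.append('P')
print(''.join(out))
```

Execution trace: 'Z' (try body) → 'A' (try body, no exception) → 'R' (else) → 'B' (finally) → 'P' (after the try/except). Output: ZARBP

Answer: ZARBP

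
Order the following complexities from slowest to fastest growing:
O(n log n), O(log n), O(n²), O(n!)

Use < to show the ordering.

Ordered by growth rate: O(log n) < O(n log n) < O(n²) < O(n!)

Answer: O(log n) < O(n log n) < O(n²) < O(n!)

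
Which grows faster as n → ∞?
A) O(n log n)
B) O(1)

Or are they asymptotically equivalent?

O(n log n) vs O(1): Higher order terms dominate.

Answer: A) O(n log n) grows faster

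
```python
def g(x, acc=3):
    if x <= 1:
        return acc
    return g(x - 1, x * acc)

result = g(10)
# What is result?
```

Accumulator trace (n, acc): (10, 3) -> (9, 30) -> (8, 270) -> (7, 2160) -> (6, 15120) -> (5, 90720) -> (4, 453600) -> (3, 1814400) -> (2, 5443200) -> (1, 10886400) -> return 10886400

Answer: 10886400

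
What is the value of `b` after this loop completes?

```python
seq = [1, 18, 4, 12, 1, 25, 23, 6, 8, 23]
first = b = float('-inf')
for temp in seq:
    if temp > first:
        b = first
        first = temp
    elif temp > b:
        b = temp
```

Second largest (with repeats) in [1, 18, 4, 12, 1, 25, 23, 6, 8, 23]
`b` takes the values: -inf → 1 → 4 → 12 → 18 → 23

Answer: 23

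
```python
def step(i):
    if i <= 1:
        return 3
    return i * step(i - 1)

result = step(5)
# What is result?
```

step(5) = 5 * 4 * 3 * 2 * 3 = 360

Answer: 360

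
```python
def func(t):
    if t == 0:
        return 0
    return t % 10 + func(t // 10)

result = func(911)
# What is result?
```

Sum of digits of 911: 1 + 1 + 9 = 11

Answer: 11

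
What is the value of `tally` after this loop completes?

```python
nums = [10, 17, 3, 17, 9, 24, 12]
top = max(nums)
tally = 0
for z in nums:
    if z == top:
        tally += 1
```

Count of max value 24 in [10, 17, 3, 17, 9, 24, 12]
`tally` takes the values: 0 → 1

Answer: 1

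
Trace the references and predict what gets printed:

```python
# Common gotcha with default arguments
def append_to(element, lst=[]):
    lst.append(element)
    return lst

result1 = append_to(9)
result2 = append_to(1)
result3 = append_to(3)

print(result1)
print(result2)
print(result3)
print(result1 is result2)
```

Key concept: mutable default argument gotcha.
Step by step:
`result1 = append_to(9)` → result1 = [9]
`result2 = append_to(1)` → result1 = [9, 1] (same object as result2); result2 = [9, 1] (same object as result1)
`result3 = append_to(3)` → result1 = [9, 1, 3] (same object as result2, result3); result2 = [9, 1, 3] (same object as result1, result3); result3 = [9, 1, 3] (same object as result1, result2)
`print(result1)` → prints [9, 1, 3]
`print(result2)` → prints [9, 1, 3]
`print(result3)` → prints [9, 1, 3]
`print(result1 is result2)` → prints True

Answer:
[9, 1, 3]
[9, 1, 3]
[9, 1, 3]
True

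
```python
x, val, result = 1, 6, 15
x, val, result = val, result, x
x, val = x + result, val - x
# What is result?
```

Trace:
`x, val, result = 1, 6, 15` → x = 1; val = 6; result = 15
`x, val, result = val, result, x` → x = 6; val = 15; result = 1
`x, val = x + result, val - x` → x = 7; val = 9
So result = 1

Answer: 1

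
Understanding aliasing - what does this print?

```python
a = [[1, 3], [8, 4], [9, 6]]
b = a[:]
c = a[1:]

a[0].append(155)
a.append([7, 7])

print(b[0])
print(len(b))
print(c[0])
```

Key concept: slice with nested mutation.
Step by step:
`a = [[1, 3], [8, 4], [9, 6]]` → a = [[1, 3], [8, 4], [9, 6]]
`b = a[:]` → b = [[1, 3], [8, 4], [9, 6]]
`c = a[1:]` → c = [[8, 4], [9, 6]]
`a[0].append(155)` → a = [[1, 3, 155], [8, 4], [9, 6]]; b = [[1, 3, 155], [8, 4], [9, 6]]
`a.append([7, 7])` → a = [[1, 3, 155], [8, 4], [9, 6], [7, 7]]
`print(b[0])` → prints [1, 3, 155]
`print(len(b))` → prints 3
`print(c[0])` → prints [8, 4]

Answer:
[1, 3, 155]
3
[8, 4]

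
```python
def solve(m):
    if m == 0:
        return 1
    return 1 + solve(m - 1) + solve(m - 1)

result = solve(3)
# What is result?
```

solve(m) = 1 + 2·solve(m-1), solve(0)=1. Closed form: (1+1)·2^3 - 1 = 15.

Answer: 15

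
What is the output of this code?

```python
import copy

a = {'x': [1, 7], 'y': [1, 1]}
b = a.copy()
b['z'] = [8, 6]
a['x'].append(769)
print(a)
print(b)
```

Key concept: shallow copy of dict with mutable values.
Step by step:
`a = {'x': [1, 7], 'y': [1, 1]}` → a = {'x': [1, 7], 'y': [1, 1]}
`b = a.copy()` → b = {'x': [1, 7], 'y': [1, 1]}
`b['z'] = [8, 6]` → b = {'x': [1, 7], 'y': [1, 1], 'z': [8, 6]}
`a['x'].append(769)` → a = {'x': [1, 7, 769], 'y': [1, 1]}; b = {'x': [1, 7, 769], 'y': [1, 1], 'z': [8, 6]}
`print(a)` → prints {'x': [1, 7, 769], 'y': [1, 1]}
`print(b)` → prints {'x': [1, 7, 769], 'y': [1, 1], 'z': [8, 6]}

Answer:
{'x': [1, 7, 769], 'y': [1, 1]}
{'x': [1, 7, 769], 'y': [1, 1], 'z': [8, 6]}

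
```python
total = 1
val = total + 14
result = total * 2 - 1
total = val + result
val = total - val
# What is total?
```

Trace:
`total = 1` → total = 1
`val = total + 14` → val = 15
`result = total * 2 - 1` → result = 1
`total = val + result` → total = 16
`val = total - val` → val = 1
So total = 16

Answer: 16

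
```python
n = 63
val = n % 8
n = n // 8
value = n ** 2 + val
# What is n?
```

Trace:
`n = 63` → n = 63
`val = n % 8` → val = 7
`n = n // 8` → n = 7
`value = n ** 2 + val` → value = 56
So n = 7

Answer: 7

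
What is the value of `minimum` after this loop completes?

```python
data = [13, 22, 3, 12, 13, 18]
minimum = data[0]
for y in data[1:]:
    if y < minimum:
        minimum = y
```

Minimum of [13, 22, 3, 12, 13, 18]
`minimum` takes the values: 13 → 3

Answer: 3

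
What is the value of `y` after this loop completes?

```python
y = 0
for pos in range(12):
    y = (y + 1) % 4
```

Increment mod 4, 12 times = 0
`y` takes the values: 0 → 1 → 2 → 3 → 0 → 1 → 2 → 3 → 0 → 1 → 2 → 3 → 0

Answer: 0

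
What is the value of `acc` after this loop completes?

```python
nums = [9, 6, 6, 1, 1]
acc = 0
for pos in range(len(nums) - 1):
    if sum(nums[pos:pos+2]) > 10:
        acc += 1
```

Count windows with sum > 10
`acc` takes the values: 0 → 1 → 2

Answer: 2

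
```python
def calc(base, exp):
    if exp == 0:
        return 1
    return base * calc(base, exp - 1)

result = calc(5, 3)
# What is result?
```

calc(5, 3) = 5 * 5 * 5 = 125

Answer: 125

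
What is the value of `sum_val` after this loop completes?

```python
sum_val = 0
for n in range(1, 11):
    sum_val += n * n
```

Sum of squares 1² to 10² = 385
`sum_val` takes the values: 0 → 1 → 5 → 14 → 30 → 55 → 91 → 140 → 204 → 285 → 385

Answer: 385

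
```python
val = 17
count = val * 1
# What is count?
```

Trace:
`val = 17` → val = 17
`count = val * 1` → count = 17
So count = 17

Answer: 17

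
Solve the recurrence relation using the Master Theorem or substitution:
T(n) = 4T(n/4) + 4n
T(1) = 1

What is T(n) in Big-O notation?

By Master Theorem: a=4, b=4, f(n)=4n. Since log_4(4) = 1 and f(n) = Θ(n^1), Case 2 applies. T(n) = O(n log n).

Answer: O(n log n)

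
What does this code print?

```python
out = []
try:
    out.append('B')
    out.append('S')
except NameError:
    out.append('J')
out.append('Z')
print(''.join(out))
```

Execution trace: 'B' (try body) → 'S' (try body, no exception) → 'Z' (after the try/except). Output: BSZ

Answer: BSZ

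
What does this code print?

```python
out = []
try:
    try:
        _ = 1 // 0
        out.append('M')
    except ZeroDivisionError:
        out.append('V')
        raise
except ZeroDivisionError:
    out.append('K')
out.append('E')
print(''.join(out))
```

Execution trace: 'V' (inner except ZeroDivisionError) → 'K' (outer except ZeroDivisionError) → 'E' (after the try/except). Output: VKE

Answer: VKE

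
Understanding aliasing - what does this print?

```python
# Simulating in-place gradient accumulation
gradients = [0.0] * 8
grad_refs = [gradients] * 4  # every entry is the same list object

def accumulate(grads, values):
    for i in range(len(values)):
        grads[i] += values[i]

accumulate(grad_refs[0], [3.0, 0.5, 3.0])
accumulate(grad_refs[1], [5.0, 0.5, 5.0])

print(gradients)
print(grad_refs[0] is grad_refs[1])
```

Key concept: gradient accumulation aliasing.
Step by step:
`gradients = [0.0] * 8` → gradients = [0.0, 0.0, 0.0, 0.0, 0.0, 0.0, 0.0, 0.0]
`grad_refs = [gradients] * 4` → grad_refs = [[0.0, 0.0, 0.0, 0.0, 0.0, 0.0, 0.0, 0.0], [0.0, 0.0, 0.0, 0.0, 0.0, 0.0, 0.0, 0.0], [0.0, 0.0, 0.0, 0.0, 0.0, 0.0, 0.0, 0.0], [0.0, 0.0, 0.0, 0.0, 0.0, 0.0, 0.0, 0.0]]
`accumulate(grad_refs[0], [3.0, 0.5, 3.0])` → gradients = [3.0, 0.5, 3.0, 0.0, 0.0, 0.0, 0.0, 0.0]; grad_refs = [[3.0, 0.5, 3.0, 0.0, 0.0, 0.0, 0.0, 0.0], [3.0, 0.5, 3.0, 0.0, 0.0, 0.0, 0.0, 0.0], [3.0, 0.5, 3.0, 0.0, 0.0, 0.0, 0.0, 0.0], [3.0, 0.5, 3.0, 0.0, 0.0, 0.0, 0.0, 0.0]]
`accumulate(grad_refs[1], [5.0, 0.5, 5.0])` → gradients = [8.0, 1.0, 8.0, 0.0, 0.0, 0.0, 0.0, 0.0]; grad_refs = [[8.0, 1.0, 8.0, 0.0, 0.0, 0.0, 0.0, 0.0], [8.0, 1.0, 8.0, 0.0, 0.0, 0.0, 0.0, 0.0], [8.0, 1.0, 8.0, 0.0, 0.0, 0.0, 0.0, 0.0], [8.0, 1.0, 8.0, 0.0, 0.0, 0.0, 0.0, 0.0]]
`print(gradients)` → prints [8.0, 1.0, 8.0, 0.0, 0.0, 0.0, 0.0, 0.0]
`print(grad_refs[0] is grad_refs[1])` → prints True

Answer:
[8.0, 1.0, 8.0, 0.0, 0.0, 0.0, 0.0, 0.0]
True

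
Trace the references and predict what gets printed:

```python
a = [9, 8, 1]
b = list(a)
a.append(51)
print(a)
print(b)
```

Key concept: list() constructor creates copy.
Step by step:
`a = [9, 8, 1]` → a = [9, 8, 1]
`b = list(a)` → b = [9, 8, 1]
`a.append(51)` → a = [9, 8, 1, 51]
`print(a)` → prints [9, 8, 1, 51]
`print(b)` → prints [9, 8, 1]

Answer:
[9, 8, 1, 51]
[9, 8, 1]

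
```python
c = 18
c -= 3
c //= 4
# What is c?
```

Trace:
`c = 18` → c = 18
`c -= 3` → c = 15
`c //= 4` → c = 3
So c = 3

Answer: 3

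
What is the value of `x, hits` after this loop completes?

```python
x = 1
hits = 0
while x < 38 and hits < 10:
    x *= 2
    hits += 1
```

Double until >= 38 or 10 iterations
`x, hits` takes the values: (1, 0) → (2, 0) → (2, 1) → (4, 1) → (4, 2) → (8, 2) → (8, 3) → (16, 3) → (16, 4) → (32, 4) → (32, 5) → (64, 5) → (64, 6)

Answer: 64, 6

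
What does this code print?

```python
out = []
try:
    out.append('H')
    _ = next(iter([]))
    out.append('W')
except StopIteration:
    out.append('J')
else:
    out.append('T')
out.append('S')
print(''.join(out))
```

Execution trace: 'H' (try body) → 'J' (except StopIteration) → 'S' (after the try/except). Output: HJS

Answer: HJS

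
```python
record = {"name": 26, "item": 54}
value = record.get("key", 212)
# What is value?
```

Trace:
`record = {"name": 26, "item": 54}` → record = {'name': 26, 'item': 54}
`value = record.get("key", 212)` → value = 212
So value = 212

Answer: 212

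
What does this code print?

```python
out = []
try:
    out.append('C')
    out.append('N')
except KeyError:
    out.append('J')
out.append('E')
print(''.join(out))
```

Execution trace: 'C' (try body) → 'N' (try body, no exception) → 'E' (after the try/except). Output: CNE

Answer: CNE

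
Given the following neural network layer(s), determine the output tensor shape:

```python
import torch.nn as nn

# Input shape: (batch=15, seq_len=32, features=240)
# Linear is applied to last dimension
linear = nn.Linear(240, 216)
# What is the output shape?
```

Input: (15, 32, 240) -> Output: (15, 32, 216)

Answer: (15, 32, 216)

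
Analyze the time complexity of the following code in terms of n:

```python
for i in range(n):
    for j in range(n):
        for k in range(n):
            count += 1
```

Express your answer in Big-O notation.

This is Triple nested loop. Time complexity: O(n³).

Answer: O(n³)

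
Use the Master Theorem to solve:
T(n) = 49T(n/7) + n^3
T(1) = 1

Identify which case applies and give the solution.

a=49, b=7, f(n)=n^3. log_7(49) = 2. Since c=3 > 2 and the regularity condition holds (49(n/7)^3 = (49/7^3)n^3 with 49/7^3 < 1), Case 3 applies: T(n) = Θ(f(n)) = O(n^3).

Answer: O(n^3) - Case 3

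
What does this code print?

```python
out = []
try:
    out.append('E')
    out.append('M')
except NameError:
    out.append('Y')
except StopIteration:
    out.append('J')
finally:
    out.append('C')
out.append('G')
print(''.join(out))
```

Execution trace: 'E' (try body) → 'M' (try body, no exception) → 'C' (finally) → 'G' (after the try/except). Output: EMCG

Answer: EMCG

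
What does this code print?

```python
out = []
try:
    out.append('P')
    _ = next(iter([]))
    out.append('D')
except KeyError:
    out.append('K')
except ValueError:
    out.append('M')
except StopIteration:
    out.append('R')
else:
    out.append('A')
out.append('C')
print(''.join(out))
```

Execution trace: 'P' (try body) → 'R' (except StopIteration) → 'C' (after the try/except). Output: PRC

Answer: PRC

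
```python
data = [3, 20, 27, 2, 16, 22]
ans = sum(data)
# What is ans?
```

Trace:
`data = [3, 20, 27, 2, 16, 22]` → data = [3, 20, 27, 2, 16, 22]
`ans = sum(data)` → ans = 90
So ans = 90

Answer: 90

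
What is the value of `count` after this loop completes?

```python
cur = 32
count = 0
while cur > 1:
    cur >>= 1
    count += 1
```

Count right shifts until 1
`count` takes the values: 0 → 1 → 2 → 3 → 4 → 5

Answer: 5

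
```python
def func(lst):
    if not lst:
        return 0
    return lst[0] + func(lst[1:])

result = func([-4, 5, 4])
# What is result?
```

(-4) + 5 + 4 + 0 = 5

Answer: 5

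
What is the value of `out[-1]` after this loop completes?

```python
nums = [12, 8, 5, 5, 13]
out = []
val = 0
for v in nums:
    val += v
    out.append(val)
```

Cumulative sum ends at 43
`out` takes the values: [] → [12] → [12, 20] → [12, 20, 25] → [12, 20, 25, 30] → [12, 20, 25, 30, 43]
So `out[-1]` = 43

Answer: 43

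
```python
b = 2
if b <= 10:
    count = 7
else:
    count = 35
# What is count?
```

Trace:
`b = 2` → b = 2
`if b <= 10: ...` → b <= 10 is True → count = 7
So count = 7

Answer: 7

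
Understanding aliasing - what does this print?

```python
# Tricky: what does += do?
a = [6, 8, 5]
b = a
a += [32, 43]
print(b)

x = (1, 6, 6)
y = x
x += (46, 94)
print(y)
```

Key concept: += behavior differs for mutable vs immutable.
Step by step:
`a = [6, 8, 5]` → a = [6, 8, 5]
`b = a` → b = [6, 8, 5] (same object as a)
`a += [32, 43]` → a = [6, 8, 5, 32, 43] (same object as b); b = [6, 8, 5, 32, 43] (same object as a)
`print(b)` → prints [6, 8, 5, 32, 43]
`x = (1, 6, 6)` → x = (1, 6, 6)
`y = x` → y = (1, 6, 6)
`x += (46, 94)` → x = (1, 6, 6, 46, 94)
`print(y)` → prints (1, 6, 6)

Answer:
[6, 8, 5, 32, 43]
(1, 6, 6)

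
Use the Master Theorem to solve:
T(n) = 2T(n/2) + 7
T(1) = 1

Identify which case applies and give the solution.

a=2, b=2, f(n)=7. log_2(2) = 1. Since c=0 < 1, Case 1 applies: T(n) = Θ(n^log_b(a)) = O(n).

Answer: O(n) - Case 1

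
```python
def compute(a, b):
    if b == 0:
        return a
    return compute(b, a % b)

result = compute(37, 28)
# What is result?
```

compute(37, 28) -> compute(28, 9) -> compute(9, 1) -> compute(1, 0) -> 1

Answer: 1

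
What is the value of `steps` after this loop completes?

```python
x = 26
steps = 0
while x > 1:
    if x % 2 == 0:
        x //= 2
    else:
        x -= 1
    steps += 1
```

Steps to reduce 26 to 1
`steps` takes the values: 0 → 1 → 2 → 3 → 4 → 5 → 6

Answer: 6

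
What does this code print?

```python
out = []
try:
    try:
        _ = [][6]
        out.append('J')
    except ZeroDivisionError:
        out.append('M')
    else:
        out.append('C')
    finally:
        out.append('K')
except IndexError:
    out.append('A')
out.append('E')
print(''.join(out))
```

Execution trace: 'K' (inner finally) → 'A' (outer except IndexError) → 'E' (after the try/except). Output: KAE

Answer: KAE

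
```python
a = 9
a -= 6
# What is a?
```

Trace:
`a = 9` → a = 9
`a -= 6` → a = 3
So a = 3

Answer: 3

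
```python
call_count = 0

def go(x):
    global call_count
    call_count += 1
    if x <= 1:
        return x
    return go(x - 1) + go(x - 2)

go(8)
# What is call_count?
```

Calls(x) = 1 + Calls(x-1) + Calls(x-2); Calls(0)=Calls(1)=1. For x=8 this gives 67.

Answer: 67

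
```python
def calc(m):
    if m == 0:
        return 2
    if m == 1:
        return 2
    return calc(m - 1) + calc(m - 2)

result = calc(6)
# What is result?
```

Build up from base cases: calc(0)=2, calc(1)=2, calc(2)=4, calc(3)=6, calc(4)=10, calc(5)=16, calc(6)=26

Answer: 26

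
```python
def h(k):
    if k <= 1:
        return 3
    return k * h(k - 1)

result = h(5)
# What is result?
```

h(5) = 5 * 4 * 3 * 2 * 3 = 360

Answer: 360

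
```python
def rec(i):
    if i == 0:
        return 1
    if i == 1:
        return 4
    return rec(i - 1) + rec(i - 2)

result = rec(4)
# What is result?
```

Build up from base cases: rec(0)=1, rec(1)=4, rec(2)=5, rec(3)=9, rec(4)=14

Answer: 14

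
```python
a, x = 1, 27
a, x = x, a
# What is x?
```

Trace:
`a, x = 1, 27` → a = 1; x = 27
`a, x = x, a` → a = 27; x = 1
So x = 1

Answer: 1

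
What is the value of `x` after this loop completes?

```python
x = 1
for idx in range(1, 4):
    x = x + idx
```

Start at 1, add 1 through 3
`x` takes the values: 1 → 2 → 4 → 7

Answer: 7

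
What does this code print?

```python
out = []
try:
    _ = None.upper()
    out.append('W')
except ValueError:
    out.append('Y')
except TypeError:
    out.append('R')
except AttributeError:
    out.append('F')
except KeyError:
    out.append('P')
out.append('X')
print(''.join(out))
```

Execution trace: 'F' (except AttributeError) → 'X' (after the try/except). Output: FX

Answer: FX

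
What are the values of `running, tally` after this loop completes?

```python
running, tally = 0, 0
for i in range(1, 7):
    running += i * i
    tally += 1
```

Sum of squares and count
`running, tally` takes the values: (0, 0) → (1, 0) → (1, 1) → (5, 1) → (5, 2) → (14, 2) → (14, 3) → (30, 3) → (30, 4) → (55, 4) → (55, 5) → (91, 5) → (91, 6)

Answer: 91, 6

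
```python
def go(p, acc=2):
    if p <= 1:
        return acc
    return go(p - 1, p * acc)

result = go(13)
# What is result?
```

Accumulator trace (n, acc): (13, 2) -> (12, 26) -> (11, 312) -> (10, 3432) -> (9, 34320) -> (8, 308880) -> (7, 2471040) -> (6, 17297280) -> (5, 103783680) -> (4, 518918400) -> (3, 2075673600) -> (2, 6227020800) -> (1, 12454041600) -> return 12454041600

Answer: 12454041600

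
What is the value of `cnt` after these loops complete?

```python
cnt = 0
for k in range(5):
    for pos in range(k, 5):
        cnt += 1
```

Upper triangle: 5 + 4 + ... + 1
`cnt` takes the values: 0 → 1 → 2 → 3 → 4 → 5 → 6 → 7 → 8 → 9 → 10 → 11 → 12 → 13 → 14 → 15

Answer: 15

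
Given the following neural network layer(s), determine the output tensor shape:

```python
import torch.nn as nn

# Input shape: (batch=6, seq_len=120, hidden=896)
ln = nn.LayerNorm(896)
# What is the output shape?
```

Input: (6, 120, 896) -> Output: (6, 120, 896)

Answer: (6, 120, 896)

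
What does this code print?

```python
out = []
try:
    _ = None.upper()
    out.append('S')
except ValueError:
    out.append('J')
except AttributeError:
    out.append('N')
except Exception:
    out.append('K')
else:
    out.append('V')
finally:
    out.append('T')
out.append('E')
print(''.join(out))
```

Execution trace: 'N' (except AttributeError) → 'T' (finally) → 'E' (after the try/except). Output: NTE

Answer: NTE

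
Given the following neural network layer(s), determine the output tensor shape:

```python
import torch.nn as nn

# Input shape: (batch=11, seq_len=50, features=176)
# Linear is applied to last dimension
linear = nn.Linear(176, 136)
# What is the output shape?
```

Input: (11, 50, 176) -> Output: (11, 50, 136)

Answer: (11, 50, 136)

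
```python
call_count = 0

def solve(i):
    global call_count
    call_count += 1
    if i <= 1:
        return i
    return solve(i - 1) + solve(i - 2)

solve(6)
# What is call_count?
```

Calls(i) = 1 + Calls(i-1) + Calls(i-2); Calls(0)=Calls(1)=1. For i=6 this gives 25.

Answer: 25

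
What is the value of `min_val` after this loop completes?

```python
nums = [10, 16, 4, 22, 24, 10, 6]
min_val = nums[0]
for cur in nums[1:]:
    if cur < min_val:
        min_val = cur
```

Minimum of [10, 16, 4, 22, 24, 10, 6]
`min_val` takes the values: 10 → 4

Answer: 4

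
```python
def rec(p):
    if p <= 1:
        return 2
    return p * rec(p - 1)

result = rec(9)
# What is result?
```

rec(9) = 9 * 8 * 7 * 6 * 5 * 4 * 3 * 2 * 2 = 725760

Answer: 725760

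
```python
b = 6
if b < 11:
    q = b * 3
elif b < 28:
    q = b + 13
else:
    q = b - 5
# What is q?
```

Trace:
`b = 6` → b = 6
`if b < 11: ...` → b < 11 is True → q = 18
So q = 18

Answer: 18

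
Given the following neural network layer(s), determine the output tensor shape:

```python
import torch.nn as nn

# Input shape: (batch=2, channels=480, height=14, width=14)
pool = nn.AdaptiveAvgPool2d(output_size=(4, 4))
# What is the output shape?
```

Input: (2, 480, 14, 14) -> Output: (2, 480, 4, 4)

Answer: (2, 480, 4, 4)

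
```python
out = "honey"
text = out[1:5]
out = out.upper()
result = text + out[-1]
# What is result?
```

Trace:
`out = "honey"` → out = 'honey'
`text = out[1:5]` → text = 'oney'
`out = out.upper()` → out = 'HONEY'
`result = text + out[-1]` → result = 'oneyY'
So result = 'oneyY'

Answer: 'oneyY'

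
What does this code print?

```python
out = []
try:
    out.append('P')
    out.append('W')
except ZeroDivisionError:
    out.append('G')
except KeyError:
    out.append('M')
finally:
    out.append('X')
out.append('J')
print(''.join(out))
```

Execution trace: 'P' (try body) → 'W' (try body, no exception) → 'X' (finally) → 'J' (after the try/except). Output: PWXJ

Answer: PWXJ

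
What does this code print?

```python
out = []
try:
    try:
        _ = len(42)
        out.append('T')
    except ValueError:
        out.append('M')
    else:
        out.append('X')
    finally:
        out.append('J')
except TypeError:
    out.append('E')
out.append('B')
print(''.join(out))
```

Execution trace: 'J' (finally) → 'E' (outer except TypeError) → 'B' (after the try/except). Output: JEB

Answer: JEB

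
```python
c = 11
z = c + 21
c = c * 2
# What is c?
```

Trace:
`c = 11` → c = 11
`z = c + 21` → z = 32
`c = c * 2` → c = 22
So c = 22

Answer: 22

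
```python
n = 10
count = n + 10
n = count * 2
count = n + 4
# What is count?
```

Trace:
`n = 10` → n = 10
`count = n + 10` → count = 20
`n = count * 2` → n = 40
`count = n + 4` → count = 44
So count = 44

Answer: 44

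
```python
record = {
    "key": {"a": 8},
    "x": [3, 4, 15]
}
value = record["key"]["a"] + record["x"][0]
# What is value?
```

Trace:
`record = { ...` → record = {'key': {'a': 8}, 'x': [3, 4, 15]}
`value = record["key"]["a"] + record["x"][0]` → value = 11
So value = 11

Answer: 11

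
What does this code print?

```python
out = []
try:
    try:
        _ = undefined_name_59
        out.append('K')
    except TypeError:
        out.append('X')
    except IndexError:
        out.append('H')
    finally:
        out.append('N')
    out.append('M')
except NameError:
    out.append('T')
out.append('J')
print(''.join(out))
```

Execution trace: 'N' (inner finally) → 'T' (except NameError) → 'J' (after the try/except). Output: NTJ

Answer: NTJ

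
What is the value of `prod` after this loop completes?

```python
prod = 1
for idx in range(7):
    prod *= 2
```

2^7 = 128
`prod` takes the values: 1 → 2 → 4 → 8 → 16 → 32 → 64 → 128

Answer: 128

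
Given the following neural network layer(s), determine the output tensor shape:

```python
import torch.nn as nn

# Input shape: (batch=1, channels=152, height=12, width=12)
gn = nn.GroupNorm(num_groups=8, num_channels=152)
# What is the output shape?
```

Input: (1, 152, 12, 12) -> Output: (1, 152, 12, 12)

Answer: (1, 152, 12, 12)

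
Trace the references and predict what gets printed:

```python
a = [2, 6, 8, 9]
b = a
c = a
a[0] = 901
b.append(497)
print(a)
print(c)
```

Key concept: multiple aliases.
Step by step:
`a = [2, 6, 8, 9]` → a = [2, 6, 8, 9]
`b = a` → b = [2, 6, 8, 9] (same object as a)
`c = a` → c = [2, 6, 8, 9] (same object as a, b)
`a[0] = 901` → a = [901, 6, 8, 9] (same object as b, c); b = [901, 6, 8, 9] (same object as a, c); c = [901, 6, 8, 9] (same object as a, b)
`b.append(497)` → a = [901, 6, 8, 9, 497] (same object as b, c); b = [901, 6, 8, 9, 497] (same object as a, c); c = [901, 6, 8, 9, 497] (same object as a, b)
`print(a)` → prints [901, 6, 8, 9, 497]
`print(c)` → prints [901, 6, 8, 9, 497]

Answer:
[901, 6, 8, 9, 497]
[901, 6, 8, 9, 497]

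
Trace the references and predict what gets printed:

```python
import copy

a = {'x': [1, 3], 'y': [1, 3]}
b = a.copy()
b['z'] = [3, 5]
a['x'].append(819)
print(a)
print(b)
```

Key concept: shallow copy of dict with mutable values.
Step by step:
`a = {'x': [1, 3], 'y': [1, 3]}` → a = {'x': [1, 3], 'y': [1, 3]}
`b = a.copy()` → b = {'x': [1, 3], 'y': [1, 3]}
`b['z'] = [3, 5]` → b = {'x': [1, 3], 'y': [1, 3], 'z': [3, 5]}
`a['x'].append(819)` → a = {'x': [1, 3, 819], 'y': [1, 3]}; b = {'x': [1, 3, 819], 'y': [1, 3], 'z': [3, 5]}
`print(a)` → prints {'x': [1, 3, 819], 'y': [1, 3]}
`print(b)` → prints {'x': [1, 3, 819], 'y': [1, 3], 'z': [3, 5]}

Answer:
{'x': [1, 3, 819], 'y': [1, 3]}
{'x': [1, 3, 819], 'y': [1, 3], 'z': [3, 5]}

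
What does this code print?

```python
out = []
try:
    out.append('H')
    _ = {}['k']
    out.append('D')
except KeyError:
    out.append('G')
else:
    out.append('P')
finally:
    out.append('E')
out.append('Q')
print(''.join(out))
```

Execution trace: 'H' (try body) → 'G' (except KeyError) → 'E' (finally) → 'Q' (after the try/except). Output: HGEQ

Answer: HGEQ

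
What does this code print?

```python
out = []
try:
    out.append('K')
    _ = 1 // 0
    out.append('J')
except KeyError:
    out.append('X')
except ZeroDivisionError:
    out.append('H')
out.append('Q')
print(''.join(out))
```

Execution trace: 'K' (try body) → 'H' (except ZeroDivisionError) → 'Q' (after the try/except). Output: KHQ

Answer: KHQ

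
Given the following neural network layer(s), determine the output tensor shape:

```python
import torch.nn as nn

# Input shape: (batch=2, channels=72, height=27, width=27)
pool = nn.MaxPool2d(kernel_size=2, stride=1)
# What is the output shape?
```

Input: (2, 72, 27, 27) -> Output: (2, 72, 26, 26)

Answer: (2, 72, 26, 26)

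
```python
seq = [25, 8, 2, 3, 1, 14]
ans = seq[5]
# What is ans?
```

Trace:
`seq = [25, 8, 2, 3, 1, 14]` → seq = [25, 8, 2, 3, 1, 14]
`ans = seq[5]` → ans = 14
So ans = 14

Answer: 14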